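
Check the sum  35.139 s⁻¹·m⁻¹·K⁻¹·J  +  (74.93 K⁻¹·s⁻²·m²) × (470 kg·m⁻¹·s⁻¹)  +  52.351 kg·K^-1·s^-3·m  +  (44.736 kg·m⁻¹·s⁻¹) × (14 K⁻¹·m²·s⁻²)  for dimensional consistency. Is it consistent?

Yes

In SI base units:
  35.139 s⁻¹·m⁻¹·K⁻¹·J:  J·s⁻¹·m⁻¹·K⁻¹ = N·m·s⁻¹·m⁻¹·K⁻¹ = kg·m·s⁻³·K⁻¹
  (74.93 K⁻¹·s⁻²·m²) × (470 kg·m⁻¹·s⁻¹):  [m²·s⁻²·K⁻¹] · [kg·m⁻¹·s⁻¹] = kg·m·s⁻³·K⁻¹
  52.351 kg·K^-1·s^-3·m:  kg·m·s⁻³·K⁻¹
  (44.736 kg·m⁻¹·s⁻¹) × (14 K⁻¹·m²·s⁻²):  [kg·m⁻¹·s⁻¹] · [m²·s⁻²·K⁻¹] = kg·m·s⁻³·K⁻¹
Every term reduces to kg·m·s⁻³·K⁻¹.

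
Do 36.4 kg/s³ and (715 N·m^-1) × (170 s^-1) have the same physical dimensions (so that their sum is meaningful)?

Yes

Expand each in SI base units:
  36.4 kg/s³:  kg·s⁻³
  (715 N·m^-1) × (170 s^-1):  [kg·s⁻²] · [s⁻¹] = kg·s⁻³
Both are kg·s⁻³, so they have the same dimensions and can be added.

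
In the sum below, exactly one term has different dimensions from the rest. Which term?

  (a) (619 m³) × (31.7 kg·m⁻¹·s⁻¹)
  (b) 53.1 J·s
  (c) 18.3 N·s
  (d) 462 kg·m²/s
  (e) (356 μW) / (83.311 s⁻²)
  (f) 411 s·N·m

Expand each in SI base units:
  (a) [m³] · [kg·m⁻¹·s⁻¹] = kg·m²·s⁻¹
  (b) J·s = N·m·s = kg·m²·s⁻¹
  (c) N·s = kg·m·s⁻²·s = kg·m·s⁻¹
  (d) kg·m²·s⁻¹
  (e) [kg·m²·s⁻³] / [s⁻²] = kg·m²·s⁻¹
  (f) N·m·s = kg·m·s⁻²·m·s = kg·m²·s⁻¹
All reduce to kg·m²·s⁻¹ except (c), which is kg·m·s⁻¹.

(c)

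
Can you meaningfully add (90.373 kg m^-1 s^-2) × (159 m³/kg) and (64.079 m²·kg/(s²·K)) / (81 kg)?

No

Reduce each to base SI dimensions:
  (90.373 kg m^-1 s^-2) × (159 m³/kg):  [kg·m⁻¹·s⁻²] · [kg⁻¹·m³] = m²·s⁻²
  (64.079 m²·kg/(s²·K)) / (81 kg):  [kg·m²·s⁻²·K⁻¹] / [kg] = m²·s⁻²·K⁻¹
m²·s⁻² ≠ m²·s⁻²·K⁻¹, so they cannot be added.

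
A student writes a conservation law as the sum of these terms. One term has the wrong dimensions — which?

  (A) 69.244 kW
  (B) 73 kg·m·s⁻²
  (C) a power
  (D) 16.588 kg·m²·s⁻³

(B)

Dimensions:
  (A) W = J·s⁻¹ = kg·m²·s⁻³
  (B) kg·m·s⁻²
  (C) [power] = kg·m²·s⁻³
  (D) kg·m²·s⁻³
All reduce to kg·m²·s⁻³ except (B), which is kg·m·s⁻².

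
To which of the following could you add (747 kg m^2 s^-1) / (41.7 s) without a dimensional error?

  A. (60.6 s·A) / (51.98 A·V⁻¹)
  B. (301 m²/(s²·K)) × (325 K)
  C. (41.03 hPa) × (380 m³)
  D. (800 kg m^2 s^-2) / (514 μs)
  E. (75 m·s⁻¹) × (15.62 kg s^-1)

Reference: [kg·m²·s⁻¹] / [s] = kg·m²·s⁻².
Each option:
  A. [s·A] / [kg⁻¹·m⁻²·s³·A²] = kg·m²·s⁻²·A⁻¹
  B. [m²·s⁻²·K⁻¹] · [K] = m²·s⁻²
  C. [kg·m⁻¹·s⁻²] · [m³] = kg·m²·s⁻²  ← same
  D. [kg·m²·s⁻²] / [s] = kg·m²·s⁻³
  E. [m·s⁻¹] · [kg·s⁻¹] = kg·m·s⁻²
Only C. matches kg·m²·s⁻².

C.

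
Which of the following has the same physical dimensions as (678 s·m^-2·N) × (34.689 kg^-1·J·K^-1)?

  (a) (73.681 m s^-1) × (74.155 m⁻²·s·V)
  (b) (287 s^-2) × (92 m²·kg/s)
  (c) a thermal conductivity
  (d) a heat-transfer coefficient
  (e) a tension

Reference: [kg·m⁻¹·s⁻¹] · [m²·s⁻²·K⁻¹] = kg·m·s⁻³·K⁻¹.
Each option:
  (a) [m·s⁻¹] · [kg·s⁻²·A⁻¹] = kg·m·s⁻³·A⁻¹
  (b) [s⁻²] · [kg·m²·s⁻¹] = kg·m²·s⁻³
  (c) [thermal conductivity] = kg·m·s⁻³·K⁻¹  ← same
  (d) [heat-transfer coefficient] = kg·s⁻³·K⁻¹
  (e) [tension] = kg·m·s⁻²
Only (c) matches kg·m·s⁻³·K⁻¹.

(c)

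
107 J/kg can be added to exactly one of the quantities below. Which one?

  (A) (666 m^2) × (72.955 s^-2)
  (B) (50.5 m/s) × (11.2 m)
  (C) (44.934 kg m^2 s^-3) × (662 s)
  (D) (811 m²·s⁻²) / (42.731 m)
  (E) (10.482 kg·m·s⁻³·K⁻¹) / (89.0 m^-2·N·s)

(A)

Reference: J·kg⁻¹ = N·m·kg⁻¹ = m²·s⁻².
Each option:
  (A) [m²] · [s⁻²] = m²·s⁻²  ← same
  (B) [m·s⁻¹] · [m] = m²·s⁻¹
  (C) [kg·m²·s⁻³] · [s] = kg·m²·s⁻²
  (D) [m²·s⁻²] / [m] = m·s⁻²
  (E) [kg·m·s⁻³·K⁻¹] / [kg·m⁻¹·s⁻¹] = m²·s⁻²·K⁻¹
Only (A) matches m²·s⁻².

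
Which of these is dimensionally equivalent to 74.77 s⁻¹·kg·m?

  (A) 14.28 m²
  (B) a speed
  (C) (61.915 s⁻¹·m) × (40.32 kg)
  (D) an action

(C)

Reference: kg·m·s⁻¹.
Each option:
  (A) m²
  (B) [speed] = m·s⁻¹
  (C) [m·s⁻¹] · [kg] = kg·m·s⁻¹  ← same
  (D) [action] = kg·m²·s⁻¹
Only (C) matches kg·m·s⁻¹.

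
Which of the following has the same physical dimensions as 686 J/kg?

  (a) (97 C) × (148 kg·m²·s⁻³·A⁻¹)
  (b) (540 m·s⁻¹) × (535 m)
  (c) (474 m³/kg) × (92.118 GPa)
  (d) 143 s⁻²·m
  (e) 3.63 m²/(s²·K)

Reference: J·kg⁻¹ = N·m·kg⁻¹ = m²·s⁻².
Each option:
  (a) [s·A] · [kg·m²·s⁻³·A⁻¹] = kg·m²·s⁻²
  (b) [m·s⁻¹] · [m] = m²·s⁻¹
  (c) [kg⁻¹·m³] · [kg·m⁻¹·s⁻²] = m²·s⁻²  ← same
  (d) m·s⁻²
  (e) m²·s⁻²·K⁻¹
Only (c) matches m²·s⁻².

(c)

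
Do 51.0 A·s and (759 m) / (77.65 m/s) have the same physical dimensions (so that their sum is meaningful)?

Reduce each to base SI dimensions:
  51.0 A·s:  A·s = s·A
  (759 m) / (77.65 m/s):  [m] / [m·s⁻¹] = s
s·A ≠ s, so they cannot be added.

No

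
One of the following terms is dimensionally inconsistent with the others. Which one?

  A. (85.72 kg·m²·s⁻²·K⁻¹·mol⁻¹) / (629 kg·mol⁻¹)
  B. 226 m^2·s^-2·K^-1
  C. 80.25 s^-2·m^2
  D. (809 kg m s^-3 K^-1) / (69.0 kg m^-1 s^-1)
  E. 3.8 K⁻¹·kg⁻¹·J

Work out the base dimensions of each:
  A. [kg·m²·s⁻²·K⁻¹·mol⁻¹] / [kg·mol⁻¹] = m²·s⁻²·K⁻¹
  B. m²·s⁻²·K⁻¹
  C. m²·s⁻²
  D. [kg·m·s⁻³·K⁻¹] / [kg·m⁻¹·s⁻¹] = m²·s⁻²·K⁻¹
  E. J·kg⁻¹·K⁻¹ = N·m·kg⁻¹·K⁻¹ = m²·s⁻²·K⁻¹
All reduce to m²·s⁻²·K⁻¹ except C., which is m²·s⁻².

C.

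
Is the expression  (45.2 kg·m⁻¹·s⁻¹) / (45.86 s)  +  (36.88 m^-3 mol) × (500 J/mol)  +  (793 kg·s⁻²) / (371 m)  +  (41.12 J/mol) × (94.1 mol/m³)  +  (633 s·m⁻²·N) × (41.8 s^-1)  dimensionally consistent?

Dimensions:
  (45.2 kg·m⁻¹·s⁻¹) / (45.86 s):  [kg·m⁻¹·s⁻¹] / [s] = kg·m⁻¹·s⁻²
  (36.88 m^-3 mol) × (500 J/mol):  [m⁻³·mol] · [kg·m²·s⁻²·mol⁻¹] = kg·m⁻¹·s⁻²
  (793 kg·s⁻²) / (371 m):  [kg·s⁻²] / [m] = kg·m⁻¹·s⁻²
  (41.12 J/mol) × (94.1 mol/m³):  [kg·m²·s⁻²·mol⁻¹] · [m⁻³·mol] = kg·m⁻¹·s⁻²
  (633 s·m⁻²·N) × (41.8 s^-1):  [kg·m⁻¹·s⁻¹] · [s⁻¹] = kg·m⁻¹·s⁻²
Every term reduces to kg·m⁻¹·s⁻².

Yes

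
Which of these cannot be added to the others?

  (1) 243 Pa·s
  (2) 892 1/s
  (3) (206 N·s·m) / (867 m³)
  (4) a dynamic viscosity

In SI base units:
  (1) Pa·s = N·m⁻²·s = kg·m⁻¹·s⁻¹
  (2) s⁻¹
  (3) [kg·m²·s⁻¹] / [m³] = kg·m⁻¹·s⁻¹
  (4) [dynamic viscosity] = kg·m⁻¹·s⁻¹
All reduce to kg·m⁻¹·s⁻¹ except (2), which is s⁻¹.

(2)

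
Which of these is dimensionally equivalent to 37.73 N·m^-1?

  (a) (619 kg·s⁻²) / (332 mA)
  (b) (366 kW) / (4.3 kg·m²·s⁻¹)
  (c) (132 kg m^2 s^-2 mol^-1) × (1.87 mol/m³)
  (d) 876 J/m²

Reference: N·m⁻¹ = kg·m·s⁻²·m⁻¹ = kg·s⁻².
Each option:
  (a) [kg·s⁻²] / [A] = kg·s⁻²·A⁻¹
  (b) [kg·m²·s⁻³] / [kg·m²·s⁻¹] = s⁻²
  (c) [kg·m²·s⁻²·mol⁻¹] · [m⁻³·mol] = kg·m⁻¹·s⁻²
  (d) J·m⁻² = N·m·m⁻² = kg·s⁻²  ← same
Only (d) matches kg·s⁻².

(d)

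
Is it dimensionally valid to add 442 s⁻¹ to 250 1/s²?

Reduce each to base SI dimensions:
  442 s⁻¹:  s⁻¹
  250 1/s²:  s⁻²
s⁻¹ ≠ s⁻², so they cannot be added.

No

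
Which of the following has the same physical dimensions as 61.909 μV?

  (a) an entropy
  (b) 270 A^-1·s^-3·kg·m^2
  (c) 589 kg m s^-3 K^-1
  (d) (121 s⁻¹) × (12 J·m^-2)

(b)

Reference: V = J·C⁻¹ = kg·m²·s⁻³·A⁻¹.
Each option:
  (a) [entropy] = kg·m²·s⁻²·K⁻¹
  (b) kg·m²·s⁻³·A⁻¹  ← same
  (c) kg·m·s⁻³·K⁻¹
  (d) [s⁻¹] · [kg·s⁻²] = kg·s⁻³
Only (b) matches kg·m²·s⁻³·A⁻¹.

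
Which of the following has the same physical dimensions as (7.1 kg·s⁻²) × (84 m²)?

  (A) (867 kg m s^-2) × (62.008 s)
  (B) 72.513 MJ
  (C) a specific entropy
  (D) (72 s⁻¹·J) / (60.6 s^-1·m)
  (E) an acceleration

Reference: [kg·s⁻²] · [m²] = kg·m²·s⁻².
Each option:
  (A) [kg·m·s⁻²] · [s] = kg·m·s⁻¹
  (B) J = N·m = kg·m²·s⁻²  ← same
  (C) [specific entropy] = m²·s⁻²·K⁻¹
  (D) [kg·m²·s⁻³] / [m·s⁻¹] = kg·m·s⁻²
  (E) [acceleration] = m·s⁻²
Only (B) matches kg·m²·s⁻².

(B)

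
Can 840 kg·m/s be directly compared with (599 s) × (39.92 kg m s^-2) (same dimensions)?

Work out the base dimensions of each:
  840 kg·m/s:  kg·m·s⁻¹
  (599 s) × (39.92 kg m s^-2):  [s] · [kg·m·s⁻²] = kg·m·s⁻¹
Both are kg·m·s⁻¹, so they have the same dimensions and can be added.

Yes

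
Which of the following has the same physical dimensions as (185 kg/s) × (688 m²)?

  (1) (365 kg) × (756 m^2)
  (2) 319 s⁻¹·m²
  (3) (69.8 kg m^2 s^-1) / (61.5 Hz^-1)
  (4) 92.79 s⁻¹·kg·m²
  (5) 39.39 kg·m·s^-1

Reference: [kg·s⁻¹] · [m²] = kg·m²·s⁻¹.
Each option:
  (1) [kg] · [m²] = kg·m²
  (2) m²·s⁻¹
  (3) [kg·m²·s⁻¹] / [s] = kg·m²·s⁻²
  (4) kg·m²·s⁻¹  ← same
  (5) kg·m·s⁻¹
Only (4) matches kg·m²·s⁻¹.

(4)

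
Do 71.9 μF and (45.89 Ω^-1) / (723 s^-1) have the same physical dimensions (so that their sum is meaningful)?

Yes

In SI base units:
  71.9 μF:  F = C·V⁻¹ = kg⁻¹·m⁻²·s⁴·A²
  (45.89 Ω^-1) / (723 s^-1):  [kg⁻¹·m⁻²·s³·A²] / [s⁻¹] = kg⁻¹·m⁻²·s⁴·A²
Both are kg⁻¹·m⁻²·s⁴·A², so they have the same dimensions and can be added.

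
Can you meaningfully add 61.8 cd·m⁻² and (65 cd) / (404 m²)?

Yes

Work out the base dimensions of each:
  61.8 cd·m⁻²:  cd·m⁻² = m⁻²·cd
  (65 cd) / (404 m²):  [cd] / [m²] = m⁻²·cd
Both are m⁻²·cd, so they have the same dimensions and can be added.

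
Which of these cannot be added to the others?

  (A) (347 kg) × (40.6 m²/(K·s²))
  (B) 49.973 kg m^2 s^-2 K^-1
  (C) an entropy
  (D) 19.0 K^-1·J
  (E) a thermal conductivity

(E)

Reduce each to base SI dimensions:
  (A) [kg] · [m²·s⁻²·K⁻¹] = kg·m²·s⁻²·K⁻¹
  (B) kg·m²·s⁻²·K⁻¹
  (C) [entropy] = kg·m²·s⁻²·K⁻¹
  (D) J·K⁻¹ = N·m·K⁻¹ = kg·m²·s⁻²·K⁻¹
  (E) [thermal conductivity] = kg·m·s⁻³·K⁻¹
All reduce to kg·m²·s⁻²·K⁻¹ except (E), which is kg·m·s⁻³·K⁻¹.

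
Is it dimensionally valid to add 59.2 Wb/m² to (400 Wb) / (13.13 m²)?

Yes

Dimensions:
  59.2 Wb/m²:  Wb·m⁻² = V·s·m⁻² = kg·s⁻²·A⁻¹
  (400 Wb) / (13.13 m²):  [kg·m²·s⁻²·A⁻¹] / [m²] = kg·s⁻²·A⁻¹
Both are kg·s⁻²·A⁻¹, so they have the same dimensions and can be added.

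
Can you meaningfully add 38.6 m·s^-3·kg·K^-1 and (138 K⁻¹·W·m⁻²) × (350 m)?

Dimensions:
  38.6 m·s^-3·kg·K^-1:  kg·m·s⁻³·K⁻¹
  (138 K⁻¹·W·m⁻²) × (350 m):  [kg·s⁻³·K⁻¹] · [m] = kg·m·s⁻³·K⁻¹
Both are kg·m·s⁻³·K⁻¹, so they have the same dimensions and can be added.

Yes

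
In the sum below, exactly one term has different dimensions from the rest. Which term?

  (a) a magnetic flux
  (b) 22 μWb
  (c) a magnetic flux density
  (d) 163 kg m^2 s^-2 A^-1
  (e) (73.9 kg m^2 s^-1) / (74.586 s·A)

Dimensions:
  (a) [magnetic flux] = kg·m²·s⁻²·A⁻¹
  (b) Wb = V·s = kg·m²·s⁻²·A⁻¹
  (c) [magnetic flux density] = kg·s⁻²·A⁻¹
  (d) kg·m²·s⁻²·A⁻¹
  (e) [kg·m²·s⁻¹] / [s·A] = kg·m²·s⁻²·A⁻¹
All reduce to kg·m²·s⁻²·A⁻¹ except (c), which is kg·s⁻²·A⁻¹.

(c)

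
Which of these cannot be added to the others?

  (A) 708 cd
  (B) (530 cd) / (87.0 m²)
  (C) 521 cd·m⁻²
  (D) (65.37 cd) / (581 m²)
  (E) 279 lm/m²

(A)

Expand each in SI base units:
  (A) cd
  (B) [cd] / [m²] = m⁻²·cd
  (C) cd·m⁻² = m⁻²·cd
  (D) [cd] / [m²] = m⁻²·cd
  (E) lm·m⁻² = cd·m⁻² = m⁻²·cd
All reduce to m⁻²·cd except (A), which is cd.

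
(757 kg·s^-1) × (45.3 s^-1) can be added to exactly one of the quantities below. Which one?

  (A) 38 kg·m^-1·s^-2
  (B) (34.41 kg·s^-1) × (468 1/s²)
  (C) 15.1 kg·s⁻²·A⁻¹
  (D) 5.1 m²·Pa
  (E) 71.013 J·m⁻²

Reference: [kg·s⁻¹] · [s⁻¹] = kg·s⁻².
Each option:
  (A) kg·m⁻¹·s⁻²
  (B) [kg·s⁻¹] · [s⁻²] = kg·s⁻³
  (C) kg·s⁻²·A⁻¹
  (D) Pa·m² = N·m⁻²·m² = kg·m·s⁻²
  (E) J·m⁻² = N·m·m⁻² = kg·s⁻²  ← same
Only (E) matches kg·s⁻².

(E)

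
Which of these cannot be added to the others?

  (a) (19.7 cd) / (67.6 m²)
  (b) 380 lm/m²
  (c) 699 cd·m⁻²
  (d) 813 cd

(d)

Reduce each to base SI dimensions:
  (a) [cd] / [m²] = m⁻²·cd
  (b) lm·m⁻² = cd·m⁻² = m⁻²·cd
  (c) cd·m⁻² = m⁻²·cd
  (d) cd
All reduce to m⁻²·cd except (d), which is cd.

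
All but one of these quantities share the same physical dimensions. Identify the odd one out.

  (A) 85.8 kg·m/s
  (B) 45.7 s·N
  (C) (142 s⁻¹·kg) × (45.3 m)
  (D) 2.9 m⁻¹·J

(D)

Reduce each to base SI dimensions:
  (A) kg·m·s⁻¹
  (B) N·s = kg·m·s⁻²·s = kg·m·s⁻¹
  (C) [kg·s⁻¹] · [m] = kg·m·s⁻¹
  (D) J·m⁻¹ = N·m·m⁻¹ = kg·m·s⁻²
All reduce to kg·m·s⁻¹ except (D), which is kg·m·s⁻².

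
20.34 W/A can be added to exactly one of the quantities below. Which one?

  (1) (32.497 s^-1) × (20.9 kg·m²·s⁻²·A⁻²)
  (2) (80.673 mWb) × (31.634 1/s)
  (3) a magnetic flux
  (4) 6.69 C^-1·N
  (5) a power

Reference: W·A⁻¹ = J·s⁻¹·A⁻¹ = kg·m²·s⁻³·A⁻¹.
Each option:
  (1) [s⁻¹] · [kg·m²·s⁻²·A⁻²] = kg·m²·s⁻³·A⁻²
  (2) [kg·m²·s⁻²·A⁻¹] · [s⁻¹] = kg·m²·s⁻³·A⁻¹  ← same
  (3) [magnetic flux] = kg·m²·s⁻²·A⁻¹
  (4) N·C⁻¹ = kg·m·s⁻²·(s·A)⁻¹ = kg·m·s⁻³·A⁻¹
  (5) [power] = kg·m²·s⁻³
Only (2) matches kg·m²·s⁻³·A⁻¹.

(2)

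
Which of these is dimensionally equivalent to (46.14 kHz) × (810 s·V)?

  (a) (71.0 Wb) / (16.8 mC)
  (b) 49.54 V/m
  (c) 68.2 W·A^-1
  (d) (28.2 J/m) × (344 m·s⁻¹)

Reference: [s⁻¹] · [kg·m²·s⁻²·A⁻¹] = kg·m²·s⁻³·A⁻¹.
Each option:
  (a) [kg·m²·s⁻²·A⁻¹] / [s·A] = kg·m²·s⁻³·A⁻²
  (b) V·m⁻¹ = J·C⁻¹·m⁻¹ = kg·m·s⁻³·A⁻¹
  (c) W·A⁻¹ = J·s⁻¹·A⁻¹ = kg·m²·s⁻³·A⁻¹  ← same
  (d) [kg·m·s⁻²] · [m·s⁻¹] = kg·m²·s⁻³
Only (c) matches kg·m²·s⁻³·A⁻¹.

(c)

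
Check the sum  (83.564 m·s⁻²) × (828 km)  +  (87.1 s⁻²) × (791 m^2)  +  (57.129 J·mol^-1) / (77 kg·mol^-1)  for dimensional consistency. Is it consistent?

In SI base units:
  (83.564 m·s⁻²) × (828 km):  [m·s⁻²] · [m] = m²·s⁻²
  (87.1 s⁻²) × (791 m^2):  [s⁻²] · [m²] = m²·s⁻²
  (57.129 J·mol^-1) / (77 kg·mol^-1):  [kg·m²·s⁻²·mol⁻¹] / [kg·mol⁻¹] = m²·s⁻²
Every term reduces to m²·s⁻².

Yes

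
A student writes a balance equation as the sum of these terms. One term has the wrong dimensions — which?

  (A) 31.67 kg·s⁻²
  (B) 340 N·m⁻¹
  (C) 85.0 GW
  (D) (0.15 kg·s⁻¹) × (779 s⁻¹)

Reduce each to base SI dimensions:
  (A) kg·s⁻²
  (B) N·m⁻¹ = kg·m·s⁻²·m⁻¹ = kg·s⁻²
  (C) W = J·s⁻¹ = kg·m²·s⁻³
  (D) [kg·s⁻¹] · [s⁻¹] = kg·s⁻²
All reduce to kg·s⁻² except (C), which is kg·m²·s⁻³.

(C)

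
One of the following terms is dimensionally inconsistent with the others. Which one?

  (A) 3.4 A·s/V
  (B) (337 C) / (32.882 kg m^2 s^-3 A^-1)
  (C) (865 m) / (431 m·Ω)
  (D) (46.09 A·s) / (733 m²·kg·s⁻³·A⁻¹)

(C)

Work out the base dimensions of each:
  (A) A·s·V⁻¹ = A·s·(J·C⁻¹)⁻¹ = kg⁻¹·m⁻²·s⁴·A²
  (B) [s·A] / [kg·m²·s⁻³·A⁻¹] = kg⁻¹·m⁻²·s⁴·A²
  (C) [m] / [kg·m³·s⁻³·A⁻²] = kg⁻¹·m⁻²·s³·A²
  (D) [s·A] / [kg·m²·s⁻³·A⁻¹] = kg⁻¹·m⁻²·s⁴·A²
All reduce to kg⁻¹·m⁻²·s⁴·A² except (C), which is kg⁻¹·m⁻²·s³·A².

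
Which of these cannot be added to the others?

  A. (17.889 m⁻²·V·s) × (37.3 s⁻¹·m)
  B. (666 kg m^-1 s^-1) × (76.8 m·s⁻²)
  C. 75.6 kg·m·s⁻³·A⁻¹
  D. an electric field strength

Reduce each to base SI dimensions:
  A. [kg·s⁻²·A⁻¹] · [m·s⁻¹] = kg·m·s⁻³·A⁻¹
  B. [kg·m⁻¹·s⁻¹] · [m·s⁻²] = kg·s⁻³
  C. kg·m·s⁻³·A⁻¹
  D. [electric field strength] = kg·m·s⁻³·A⁻¹
All reduce to kg·m·s⁻³·A⁻¹ except B., which is kg·s⁻³.

B.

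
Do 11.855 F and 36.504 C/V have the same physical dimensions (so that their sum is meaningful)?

Yes

Dimensions:
  11.855 F:  F = C·V⁻¹ = kg⁻¹·m⁻²·s⁴·A²
  36.504 C/V:  C·V⁻¹ = s·A·(J·C⁻¹)⁻¹ = kg⁻¹·m⁻²·s⁴·A²
Both are kg⁻¹·m⁻²·s⁴·A², so they have the same dimensions and can be added.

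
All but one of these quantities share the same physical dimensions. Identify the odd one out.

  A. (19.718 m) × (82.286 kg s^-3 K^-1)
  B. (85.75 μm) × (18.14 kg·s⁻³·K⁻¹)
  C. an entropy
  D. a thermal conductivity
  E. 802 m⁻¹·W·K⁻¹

C.

Work out the base dimensions of each:
  A. [m] · [kg·s⁻³·K⁻¹] = kg·m·s⁻³·K⁻¹
  B. [m] · [kg·s⁻³·K⁻¹] = kg·m·s⁻³·K⁻¹
  C. [entropy] = kg·m²·s⁻²·K⁻¹
  D. [thermal conductivity] = kg·m·s⁻³·K⁻¹
  E. W·m⁻¹·K⁻¹ = J·s⁻¹·m⁻¹·K⁻¹ = kg·m·s⁻³·K⁻¹
All reduce to kg·m·s⁻³·K⁻¹ except C., which is kg·m²·s⁻²·K⁻¹.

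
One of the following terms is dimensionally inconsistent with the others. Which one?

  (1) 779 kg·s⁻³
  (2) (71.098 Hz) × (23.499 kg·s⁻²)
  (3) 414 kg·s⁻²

Reduce each to base SI dimensions:
  (1) kg·s⁻³
  (2) [s⁻¹] · [kg·s⁻²] = kg·s⁻³
  (3) kg·s⁻²
All reduce to kg·s⁻³ except (3), which is kg·s⁻².

(3)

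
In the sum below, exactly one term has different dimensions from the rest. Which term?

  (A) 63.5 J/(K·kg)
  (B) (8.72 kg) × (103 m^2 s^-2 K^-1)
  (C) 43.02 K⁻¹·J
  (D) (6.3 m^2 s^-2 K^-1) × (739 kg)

(A)

Reduce each to base SI dimensions:
  (A) J·kg⁻¹·K⁻¹ = N·m·kg⁻¹·K⁻¹ = m²·s⁻²·K⁻¹
  (B) [kg] · [m²·s⁻²·K⁻¹] = kg·m²·s⁻²·K⁻¹
  (C) J·K⁻¹ = N·m·K⁻¹ = kg·m²·s⁻²·K⁻¹
  (D) [m²·s⁻²·K⁻¹] · [kg] = kg·m²·s⁻²·K⁻¹
All reduce to kg·m²·s⁻²·K⁻¹ except (A), which is m²·s⁻²·K⁻¹.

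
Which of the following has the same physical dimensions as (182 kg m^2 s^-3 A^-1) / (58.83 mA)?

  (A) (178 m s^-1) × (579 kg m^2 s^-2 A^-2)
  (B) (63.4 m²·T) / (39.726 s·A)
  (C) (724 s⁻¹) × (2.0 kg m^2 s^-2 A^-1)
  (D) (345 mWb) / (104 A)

(B)

Reference: [kg·m²·s⁻³·A⁻¹] / [A] = kg·m²·s⁻³·A⁻².
Each option:
  (A) [m·s⁻¹] · [kg·m²·s⁻²·A⁻²] = kg·m³·s⁻³·A⁻²
  (B) [kg·m²·s⁻²·A⁻¹] / [s·A] = kg·m²·s⁻³·A⁻²  ← same
  (C) [s⁻¹] · [kg·m²·s⁻²·A⁻¹] = kg·m²·s⁻³·A⁻¹
  (D) [kg·m²·s⁻²·A⁻¹] / [A] = kg·m²·s⁻²·A⁻²
Only (B) matches kg·m²·s⁻³·A⁻².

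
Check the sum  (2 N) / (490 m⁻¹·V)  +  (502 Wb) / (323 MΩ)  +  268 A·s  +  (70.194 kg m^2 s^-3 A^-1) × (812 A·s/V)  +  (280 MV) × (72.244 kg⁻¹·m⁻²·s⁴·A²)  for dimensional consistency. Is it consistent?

Yes

Dimensions:
  (2 N) / (490 m⁻¹·V):  [kg·m·s⁻²] / [kg·m·s⁻³·A⁻¹] = s·A
  (502 Wb) / (323 MΩ):  [kg·m²·s⁻²·A⁻¹] / [kg·m²·s⁻³·A⁻²] = s·A
  268 A·s:  A·s = s·A
  (70.194 kg m^2 s^-3 A^-1) × (812 A·s/V):  [kg·m²·s⁻³·A⁻¹] · [kg⁻¹·m⁻²·s⁴·A²] = s·A
  (280 MV) × (72.244 kg⁻¹·m⁻²·s⁴·A²):  [kg·m²·s⁻³·A⁻¹] · [kg⁻¹·m⁻²·s⁴·A²] = s·A
Every term reduces to s·A.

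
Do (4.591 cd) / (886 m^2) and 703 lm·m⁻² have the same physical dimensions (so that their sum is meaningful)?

In SI base units:
  (4.591 cd) / (886 m^2):  [cd] / [m²] = m⁻²·cd
  703 lm·m⁻²:  lm·m⁻² = cd·m⁻² = m⁻²·cd
Both are m⁻²·cd, so they have the same dimensions and can be added.

Yes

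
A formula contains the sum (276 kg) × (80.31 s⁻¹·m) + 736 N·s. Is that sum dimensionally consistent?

Work out the base dimensions of each:
  (276 kg) × (80.31 s⁻¹·m):  [kg] · [m·s⁻¹] = kg·m·s⁻¹
  736 N·s:  N·s = kg·m·s⁻²·s = kg·m·s⁻¹
Both are kg·m·s⁻¹, so they have the same dimensions and can be added.

Yes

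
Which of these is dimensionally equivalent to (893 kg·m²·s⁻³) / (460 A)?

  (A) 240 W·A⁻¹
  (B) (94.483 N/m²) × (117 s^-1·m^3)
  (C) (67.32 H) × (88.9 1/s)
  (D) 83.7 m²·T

Reference: [kg·m²·s⁻³] / [A] = kg·m²·s⁻³·A⁻¹.
Each option:
  (A) W·A⁻¹ = J·s⁻¹·A⁻¹ = kg·m²·s⁻³·A⁻¹  ← same
  (B) [kg·m⁻¹·s⁻²] · [m³·s⁻¹] = kg·m²·s⁻³
  (C) [kg·m²·s⁻²·A⁻²] · [s⁻¹] = kg·m²·s⁻³·A⁻²
  (D) T·m² = Wb·m⁻²·m² = kg·m²·s⁻²·A⁻¹
Only (A) matches kg·m²·s⁻³·A⁻¹.

(A)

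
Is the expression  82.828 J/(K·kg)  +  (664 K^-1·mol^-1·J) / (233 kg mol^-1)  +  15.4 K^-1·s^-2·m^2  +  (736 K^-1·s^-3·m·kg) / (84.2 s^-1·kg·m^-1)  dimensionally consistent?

Yes

In SI base units:
  82.828 J/(K·kg):  J·kg⁻¹·K⁻¹ = N·m·kg⁻¹·K⁻¹ = m²·s⁻²·K⁻¹
  (664 K^-1·mol^-1·J) / (233 kg mol^-1):  [kg·m²·s⁻²·K⁻¹·mol⁻¹] / [kg·mol⁻¹] = m²·s⁻²·K⁻¹
  15.4 K^-1·s^-2·m^2:  m²·s⁻²·K⁻¹
  (736 K^-1·s^-3·m·kg) / (84.2 s^-1·kg·m^-1):  [kg·m·s⁻³·K⁻¹] / [kg·m⁻¹·s⁻¹] = m²·s⁻²·K⁻¹
Every term reduces to m²·s⁻²·K⁻¹.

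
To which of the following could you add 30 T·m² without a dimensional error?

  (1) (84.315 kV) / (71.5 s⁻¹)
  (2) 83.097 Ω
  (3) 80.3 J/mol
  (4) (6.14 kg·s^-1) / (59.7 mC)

Reference: T·m² = Wb·m⁻²·m² = kg·m²·s⁻²·A⁻¹.
Each option:
  (1) [kg·m²·s⁻³·A⁻¹] / [s⁻¹] = kg·m²·s⁻²·A⁻¹  ← same
  (2) Ω = V·A⁻¹ = kg·m²·s⁻³·A⁻²
  (3) J·mol⁻¹ = N·m·mol⁻¹ = kg·m²·s⁻²·mol⁻¹
  (4) [kg·s⁻¹] / [s·A] = kg·s⁻²·A⁻¹
Only (1) matches kg·m²·s⁻²·A⁻¹.

(1)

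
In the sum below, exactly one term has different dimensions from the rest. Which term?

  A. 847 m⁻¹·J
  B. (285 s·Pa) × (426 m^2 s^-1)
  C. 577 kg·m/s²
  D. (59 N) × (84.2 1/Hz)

In SI base units:
  A. J·m⁻¹ = N·m·m⁻¹ = kg·m·s⁻²
  B. [kg·m⁻¹·s⁻¹] · [m²·s⁻¹] = kg·m·s⁻²
  C. kg·m·s⁻²
  D. [kg·m·s⁻²] · [s] = kg·m·s⁻¹
All reduce to kg·m·s⁻² except D., which is kg·m·s⁻¹.

D.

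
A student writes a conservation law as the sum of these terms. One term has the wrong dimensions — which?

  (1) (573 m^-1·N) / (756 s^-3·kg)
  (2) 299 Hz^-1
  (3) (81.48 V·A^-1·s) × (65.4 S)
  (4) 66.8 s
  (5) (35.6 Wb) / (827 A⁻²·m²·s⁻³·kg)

(5)

Dimensions:
  (1) [kg·s⁻²] / [kg·s⁻³] = s
  (2) Hz⁻¹ = (s⁻¹)⁻¹ = s
  (3) [kg·m²·s⁻²·A⁻²] · [kg⁻¹·m⁻²·s³·A²] = s
  (4) s
  (5) [kg·m²·s⁻²·A⁻¹] / [kg·m²·s⁻³·A⁻²] = s·A
All reduce to s except (5), which is s·A.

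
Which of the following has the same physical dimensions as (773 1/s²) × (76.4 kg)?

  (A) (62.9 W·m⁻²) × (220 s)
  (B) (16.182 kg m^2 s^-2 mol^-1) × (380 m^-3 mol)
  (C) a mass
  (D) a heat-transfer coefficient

Reference: [s⁻²] · [kg] = kg·s⁻².
Each option:
  (A) [kg·s⁻³] · [s] = kg·s⁻²  ← same
  (B) [kg·m²·s⁻²·mol⁻¹] · [m⁻³·mol] = kg·m⁻¹·s⁻²
  (C) [mass] = kg
  (D) [heat-transfer coefficient] = kg·s⁻³·K⁻¹
Only (A) matches kg·s⁻².

(A)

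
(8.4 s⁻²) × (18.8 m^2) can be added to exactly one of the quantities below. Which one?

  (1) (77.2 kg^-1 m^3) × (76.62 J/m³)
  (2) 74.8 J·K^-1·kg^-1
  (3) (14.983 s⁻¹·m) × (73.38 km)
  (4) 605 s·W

(1)

Reference: [s⁻²] · [m²] = m²·s⁻².
Each option:
  (1) [kg⁻¹·m³] · [kg·m⁻¹·s⁻²] = m²·s⁻²  ← same
  (2) J·kg⁻¹·K⁻¹ = N·m·kg⁻¹·K⁻¹ = m²·s⁻²·K⁻¹
  (3) [m·s⁻¹] · [m] = m²·s⁻¹
  (4) W·s = J·s⁻¹·s = kg·m²·s⁻²
Only (1) matches m²·s⁻².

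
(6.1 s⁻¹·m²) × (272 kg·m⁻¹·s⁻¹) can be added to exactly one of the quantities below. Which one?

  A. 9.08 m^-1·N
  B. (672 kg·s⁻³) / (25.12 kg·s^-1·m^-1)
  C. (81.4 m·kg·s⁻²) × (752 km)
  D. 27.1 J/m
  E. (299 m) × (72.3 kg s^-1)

Reference: [m²·s⁻¹] · [kg·m⁻¹·s⁻¹] = kg·m·s⁻².
Each option:
  A. N·m⁻¹ = kg·m·s⁻²·m⁻¹ = kg·s⁻²
  B. [kg·s⁻³] / [kg·m⁻¹·s⁻¹] = m·s⁻²
  C. [kg·m·s⁻²] · [m] = kg·m²·s⁻²
  D. J·m⁻¹ = N·m·m⁻¹ = kg·m·s⁻²  ← same
  E. [m] · [kg·s⁻¹] = kg·m·s⁻¹
Only D. matches kg·m·s⁻².

D.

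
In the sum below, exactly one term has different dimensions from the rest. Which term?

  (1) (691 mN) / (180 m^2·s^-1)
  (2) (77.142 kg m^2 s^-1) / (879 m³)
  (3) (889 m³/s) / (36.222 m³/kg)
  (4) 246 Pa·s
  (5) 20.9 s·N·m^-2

(3)

Work out the base dimensions of each:
  (1) [kg·m·s⁻²] / [m²·s⁻¹] = kg·m⁻¹·s⁻¹
  (2) [kg·m²·s⁻¹] / [m³] = kg·m⁻¹·s⁻¹
  (3) [m³·s⁻¹] / [kg⁻¹·m³] = kg·s⁻¹
  (4) Pa·s = N·m⁻²·s = kg·m⁻¹·s⁻¹
  (5) N·s·m⁻² = kg·m·s⁻²·s·m⁻² = kg·m⁻¹·s⁻¹
All reduce to kg·m⁻¹·s⁻¹ except (3), which is kg·s⁻¹.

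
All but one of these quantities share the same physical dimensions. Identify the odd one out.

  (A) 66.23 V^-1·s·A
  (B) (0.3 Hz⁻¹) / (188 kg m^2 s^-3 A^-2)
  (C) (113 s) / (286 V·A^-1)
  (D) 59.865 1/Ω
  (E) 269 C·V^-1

Expand each in SI base units:
  (A) A·s·V⁻¹ = A·s·(J·C⁻¹)⁻¹ = kg⁻¹·m⁻²·s⁴·A²
  (B) [s] / [kg·m²·s⁻³·A⁻²] = kg⁻¹·m⁻²·s⁴·A²
  (C) [s] / [kg·m²·s⁻³·A⁻²] = kg⁻¹·m⁻²·s⁴·A²
  (D) Ω⁻¹ = (V·A⁻¹)⁻¹ = kg⁻¹·m⁻²·s³·A²
  (E) C·V⁻¹ = s·A·(J·C⁻¹)⁻¹ = kg⁻¹·m⁻²·s⁴·A²
All reduce to kg⁻¹·m⁻²·s⁴·A² except (D), which is kg⁻¹·m⁻²·s³·A².

(D)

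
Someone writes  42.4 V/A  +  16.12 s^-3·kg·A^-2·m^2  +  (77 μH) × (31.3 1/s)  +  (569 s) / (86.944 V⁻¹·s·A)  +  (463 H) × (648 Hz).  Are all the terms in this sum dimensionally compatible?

Work out the base dimensions of each:
  42.4 V/A:  V·A⁻¹ = J·C⁻¹·A⁻¹ = kg·m²·s⁻³·A⁻²
  16.12 s^-3·kg·A^-2·m^2:  kg·m²·s⁻³·A⁻²
  (77 μH) × (31.3 1/s):  [kg·m²·s⁻²·A⁻²] · [s⁻¹] = kg·m²·s⁻³·A⁻²
  (569 s) / (86.944 V⁻¹·s·A):  [s] / [kg⁻¹·m⁻²·s⁴·A²] = kg·m²·s⁻³·A⁻²
  (463 H) × (648 Hz):  [kg·m²·s⁻²·A⁻²] · [s⁻¹] = kg·m²·s⁻³·A⁻²
Every term reduces to kg·m²·s⁻³·A⁻².

Yes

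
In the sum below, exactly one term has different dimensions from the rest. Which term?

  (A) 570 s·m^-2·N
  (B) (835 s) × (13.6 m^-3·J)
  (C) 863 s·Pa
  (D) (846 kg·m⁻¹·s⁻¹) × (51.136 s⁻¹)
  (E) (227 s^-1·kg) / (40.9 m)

Dimensions:
  (A) N·s·m⁻² = kg·m·s⁻²·s·m⁻² = kg·m⁻¹·s⁻¹
  (B) [s] · [kg·m⁻¹·s⁻²] = kg·m⁻¹·s⁻¹
  (C) Pa·s = N·m⁻²·s = kg·m⁻¹·s⁻¹
  (D) [kg·m⁻¹·s⁻¹] · [s⁻¹] = kg·m⁻¹·s⁻²
  (E) [kg·s⁻¹] / [m] = kg·m⁻¹·s⁻¹
All reduce to kg·m⁻¹·s⁻¹ except (D), which is kg·m⁻¹·s⁻².

(D)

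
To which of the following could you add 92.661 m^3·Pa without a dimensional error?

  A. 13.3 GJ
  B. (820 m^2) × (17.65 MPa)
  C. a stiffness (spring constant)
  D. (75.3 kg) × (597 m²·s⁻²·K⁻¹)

A.

Reference: Pa·m³ = N·m⁻²·m³ = kg·m²·s⁻².
Each option:
  A. J = N·m = kg·m²·s⁻²  ← same
  B. [m²] · [kg·m⁻¹·s⁻²] = kg·m·s⁻²
  C. [stiffness (spring constant)] = kg·s⁻²
  D. [kg] · [m²·s⁻²·K⁻¹] = kg·m²·s⁻²·K⁻¹
Only A. matches kg·m²·s⁻².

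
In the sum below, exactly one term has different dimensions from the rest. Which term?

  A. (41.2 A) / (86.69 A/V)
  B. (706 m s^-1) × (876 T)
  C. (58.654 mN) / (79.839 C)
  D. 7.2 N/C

In SI base units:
  A. [A] / [kg⁻¹·m⁻²·s³·A²] = kg·m²·s⁻³·A⁻¹
  B. [m·s⁻¹] · [kg·s⁻²·A⁻¹] = kg·m·s⁻³·A⁻¹
  C. [kg·m·s⁻²] / [s·A] = kg·m·s⁻³·A⁻¹
  D. N·C⁻¹ = kg·m·s⁻²·(s·A)⁻¹ = kg·m·s⁻³·A⁻¹
All reduce to kg·m·s⁻³·A⁻¹ except A., which is kg·m²·s⁻³·A⁻¹.

A.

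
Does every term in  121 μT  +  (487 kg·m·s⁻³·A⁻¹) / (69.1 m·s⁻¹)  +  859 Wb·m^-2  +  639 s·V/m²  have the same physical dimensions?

In SI base units:
  121 μT:  T = Wb·m⁻² = kg·s⁻²·A⁻¹
  (487 kg·m·s⁻³·A⁻¹) / (69.1 m·s⁻¹):  [kg·m·s⁻³·A⁻¹] / [m·s⁻¹] = kg·s⁻²·A⁻¹
  859 Wb·m^-2:  Wb·m⁻² = V·s·m⁻² = kg·s⁻²·A⁻¹
  639 s·V/m²:  V·s·m⁻² = J·C⁻¹·s·m⁻² = kg·s⁻²·A⁻¹
Every term reduces to kg·s⁻²·A⁻¹.

Yes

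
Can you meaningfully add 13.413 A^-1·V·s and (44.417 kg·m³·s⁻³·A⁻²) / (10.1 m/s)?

Yes

In SI base units:
  13.413 A^-1·V·s:  V·s·A⁻¹ = J·C⁻¹·s·A⁻¹ = kg·m²·s⁻²·A⁻²
  (44.417 kg·m³·s⁻³·A⁻²) / (10.1 m/s):  [kg·m³·s⁻³·A⁻²] / [m·s⁻¹] = kg·m²·s⁻²·A⁻²
Both are kg·m²·s⁻²·A⁻², so they have the same dimensions and can be added.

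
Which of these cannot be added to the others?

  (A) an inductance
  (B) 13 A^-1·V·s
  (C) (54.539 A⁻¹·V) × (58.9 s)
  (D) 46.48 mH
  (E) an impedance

Work out the base dimensions of each:
  (A) [inductance] = kg·m²·s⁻²·A⁻²
  (B) V·s·A⁻¹ = J·C⁻¹·s·A⁻¹ = kg·m²·s⁻²·A⁻²
  (C) [kg·m²·s⁻³·A⁻²] · [s] = kg·m²·s⁻²·A⁻²
  (D) H = V·s·A⁻¹ = kg·m²·s⁻²·A⁻²
  (E) [impedance] = kg·m²·s⁻³·A⁻²
All reduce to kg·m²·s⁻²·A⁻² except (E), which is kg·m²·s⁻³·A⁻².

(E)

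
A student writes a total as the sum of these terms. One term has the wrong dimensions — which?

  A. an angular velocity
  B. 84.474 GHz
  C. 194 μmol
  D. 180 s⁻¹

In SI base units:
  A. [angular velocity] = s⁻¹
  B. Hz = s⁻¹
  C. mol
  D. s⁻¹
All reduce to s⁻¹ except C., which is mol.

C.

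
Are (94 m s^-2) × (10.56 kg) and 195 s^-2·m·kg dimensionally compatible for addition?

Work out the base dimensions of each:
  (94 m s^-2) × (10.56 kg):  [m·s⁻²] · [kg] = kg·m·s⁻²
  195 s^-2·m·kg:  kg·m·s⁻²
Both are kg·m·s⁻², so they have the same dimensions and can be added.

Yes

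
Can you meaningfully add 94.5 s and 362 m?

In SI base units:
  94.5 s:  s
  362 m:  m
s ≠ m, so they cannot be added.

No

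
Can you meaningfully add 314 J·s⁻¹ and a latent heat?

No

Reduce each to base SI dimensions:
  314 J·s⁻¹:  J·s⁻¹ = N·m·s⁻¹ = kg·m²·s⁻³
  a latent heat:  [latent heat] = m²·s⁻²
kg·m²·s⁻³ ≠ m²·s⁻², so they cannot be added.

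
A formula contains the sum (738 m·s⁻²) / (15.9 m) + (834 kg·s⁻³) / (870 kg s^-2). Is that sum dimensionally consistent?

No

Dimensions:
  (738 m·s⁻²) / (15.9 m):  [m·s⁻²] / [m] = s⁻²
  (834 kg·s⁻³) / (870 kg s^-2):  [kg·s⁻³] / [kg·s⁻²] = s⁻¹
s⁻² ≠ s⁻¹, so they cannot be added.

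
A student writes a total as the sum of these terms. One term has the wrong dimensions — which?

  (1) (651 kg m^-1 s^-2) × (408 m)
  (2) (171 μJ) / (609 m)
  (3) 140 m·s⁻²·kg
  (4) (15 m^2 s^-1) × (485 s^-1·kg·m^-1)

(1)

In SI base units:
  (1) [kg·m⁻¹·s⁻²] · [m] = kg·s⁻²
  (2) [kg·m²·s⁻²] / [m] = kg·m·s⁻²
  (3) kg·m·s⁻²
  (4) [m²·s⁻¹] · [kg·m⁻¹·s⁻¹] = kg·m·s⁻²
All reduce to kg·m·s⁻² except (1), which is kg·s⁻².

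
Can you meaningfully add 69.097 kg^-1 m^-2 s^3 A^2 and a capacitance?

No

Reduce each to base SI dimensions:
  69.097 kg^-1 m^-2 s^3 A^2:  kg⁻¹·m⁻²·s³·A²
  a capacitance:  [capacitance] = kg⁻¹·m⁻²·s⁴·A²
kg⁻¹·m⁻²·s³·A² ≠ kg⁻¹·m⁻²·s⁴·A², so they cannot be added.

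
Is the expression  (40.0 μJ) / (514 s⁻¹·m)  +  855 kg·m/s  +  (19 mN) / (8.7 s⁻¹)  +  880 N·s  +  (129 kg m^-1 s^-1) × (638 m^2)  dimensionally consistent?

Yes

Work out the base dimensions of each:
  (40.0 μJ) / (514 s⁻¹·m):  [kg·m²·s⁻²] / [m·s⁻¹] = kg·m·s⁻¹
  855 kg·m/s:  kg·m·s⁻¹
  (19 mN) / (8.7 s⁻¹):  [kg·m·s⁻²] / [s⁻¹] = kg·m·s⁻¹
  880 N·s:  N·s = kg·m·s⁻²·s = kg·m·s⁻¹
  (129 kg m^-1 s^-1) × (638 m^2):  [kg·m⁻¹·s⁻¹] · [m²] = kg·m·s⁻¹
Every term reduces to kg·m·s⁻¹.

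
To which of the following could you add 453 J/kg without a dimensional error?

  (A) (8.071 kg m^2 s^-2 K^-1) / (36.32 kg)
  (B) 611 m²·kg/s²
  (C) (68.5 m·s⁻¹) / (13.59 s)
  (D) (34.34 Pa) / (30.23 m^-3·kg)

Reference: J·kg⁻¹ = N·m·kg⁻¹ = m²·s⁻².
Each option:
  (A) [kg·m²·s⁻²·K⁻¹] / [kg] = m²·s⁻²·K⁻¹
  (B) kg·m²·s⁻²
  (C) [m·s⁻¹] / [s] = m·s⁻²
  (D) [kg·m⁻¹·s⁻²] / [kg·m⁻³] = m²·s⁻²  ← same
Only (D) matches m²·s⁻².

(D)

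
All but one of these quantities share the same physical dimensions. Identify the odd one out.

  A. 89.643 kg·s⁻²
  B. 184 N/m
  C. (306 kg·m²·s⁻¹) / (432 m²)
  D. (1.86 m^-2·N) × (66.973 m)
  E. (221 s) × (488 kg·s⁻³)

Reduce each to base SI dimensions:
  A. kg·s⁻²
  B. N·m⁻¹ = kg·m·s⁻²·m⁻¹ = kg·s⁻²
  C. [kg·m²·s⁻¹] / [m²] = kg·s⁻¹
  D. [kg·m⁻¹·s⁻²] · [m] = kg·s⁻²
  E. [s] · [kg·s⁻³] = kg·s⁻²
All reduce to kg·s⁻² except C., which is kg·s⁻¹.

C.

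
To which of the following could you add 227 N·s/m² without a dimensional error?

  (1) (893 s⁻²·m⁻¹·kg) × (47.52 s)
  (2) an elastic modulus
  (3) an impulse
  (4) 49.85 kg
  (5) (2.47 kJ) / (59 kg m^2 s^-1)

Reference: N·s·m⁻² = kg·m·s⁻²·s·m⁻² = kg·m⁻¹·s⁻¹.
Each option:
  (1) [kg·m⁻¹·s⁻²] · [s] = kg·m⁻¹·s⁻¹  ← same
  (2) [elastic modulus] = kg·m⁻¹·s⁻²
  (3) [impulse] = kg·m·s⁻¹
  (4) kg
  (5) [kg·m²·s⁻²] / [kg·m²·s⁻¹] = s⁻¹
Only (1) matches kg·m⁻¹·s⁻¹.

(1)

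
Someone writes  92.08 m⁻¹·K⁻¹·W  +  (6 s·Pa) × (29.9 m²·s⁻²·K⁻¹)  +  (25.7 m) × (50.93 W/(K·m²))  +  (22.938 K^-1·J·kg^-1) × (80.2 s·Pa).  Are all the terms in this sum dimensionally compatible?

Yes

Dimensions:
  92.08 m⁻¹·K⁻¹·W:  W·m⁻¹·K⁻¹ = J·s⁻¹·m⁻¹·K⁻¹ = kg·m·s⁻³·K⁻¹
  (6 s·Pa) × (29.9 m²·s⁻²·K⁻¹):  [kg·m⁻¹·s⁻¹] · [m²·s⁻²·K⁻¹] = kg·m·s⁻³·K⁻¹
  (25.7 m) × (50.93 W/(K·m²)):  [m] · [kg·s⁻³·K⁻¹] = kg·m·s⁻³·K⁻¹
  (22.938 K^-1·J·kg^-1) × (80.2 s·Pa):  [m²·s⁻²·K⁻¹] · [kg·m⁻¹·s⁻¹] = kg·m·s⁻³·K⁻¹
Every term reduces to kg·m·s⁻³·K⁻¹.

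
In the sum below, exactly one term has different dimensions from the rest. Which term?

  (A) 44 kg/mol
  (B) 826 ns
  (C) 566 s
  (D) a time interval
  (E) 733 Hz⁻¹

(A)

In SI base units:
  (A) kg·mol⁻¹
  (B) s
  (C) s
  (D) [time interval] = s
  (E) Hz⁻¹ = (s⁻¹)⁻¹ = s
All reduce to s except (A), which is kg·mol⁻¹.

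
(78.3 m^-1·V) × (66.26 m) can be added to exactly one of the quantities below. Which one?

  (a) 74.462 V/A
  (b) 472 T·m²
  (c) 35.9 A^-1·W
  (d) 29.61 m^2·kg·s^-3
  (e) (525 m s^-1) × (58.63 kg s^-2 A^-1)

Reference: [kg·m·s⁻³·A⁻¹] · [m] = kg·m²·s⁻³·A⁻¹.
Each option:
  (a) V·A⁻¹ = J·C⁻¹·A⁻¹ = kg·m²·s⁻³·A⁻²
  (b) T·m² = Wb·m⁻²·m² = kg·m²·s⁻²·A⁻¹
  (c) W·A⁻¹ = J·s⁻¹·A⁻¹ = kg·m²·s⁻³·A⁻¹  ← same
  (d) kg·m²·s⁻³
  (e) [m·s⁻¹] · [kg·s⁻²·A⁻¹] = kg·m·s⁻³·A⁻¹
Only (c) matches kg·m²·s⁻³·A⁻¹.

(c)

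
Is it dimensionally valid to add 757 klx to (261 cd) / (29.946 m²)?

Yes

Work out the base dimensions of each:
  757 klx:  lx = lm·m⁻² = m⁻²·cd
  (261 cd) / (29.946 m²):  [cd] / [m²] = m⁻²·cd
Both are m⁻²·cd, so they have the same dimensions and can be added.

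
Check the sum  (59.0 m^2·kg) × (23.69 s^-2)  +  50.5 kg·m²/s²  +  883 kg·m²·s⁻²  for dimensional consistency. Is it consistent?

In SI base units:
  (59.0 m^2·kg) × (23.69 s^-2):  [kg·m²] · [s⁻²] = kg·m²·s⁻²
  50.5 kg·m²/s²:  kg·m²·s⁻²
  883 kg·m²·s⁻²:  kg·m²·s⁻²
Every term reduces to kg·m²·s⁻².

Yes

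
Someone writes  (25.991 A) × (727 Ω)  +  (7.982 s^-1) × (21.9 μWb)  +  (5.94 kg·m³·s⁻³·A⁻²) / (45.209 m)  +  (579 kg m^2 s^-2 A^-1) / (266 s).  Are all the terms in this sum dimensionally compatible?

No

Dimensions:
  (25.991 A) × (727 Ω):  [A] · [kg·m²·s⁻³·A⁻²] = kg·m²·s⁻³·A⁻¹
  (7.982 s^-1) × (21.9 μWb):  [s⁻¹] · [kg·m²·s⁻²·A⁻¹] = kg·m²·s⁻³·A⁻¹
  (5.94 kg·m³·s⁻³·A⁻²) / (45.209 m):  [kg·m³·s⁻³·A⁻²] / [m] = kg·m²·s⁻³·A⁻²
  (579 kg m^2 s^-2 A^-1) / (266 s):  [kg·m²·s⁻²·A⁻¹] / [s] = kg·m²·s⁻³·A⁻¹
The terms do not share a single dimension (kg·m²·s⁻³·A⁻² vs kg·m²·s⁻³·A⁻¹).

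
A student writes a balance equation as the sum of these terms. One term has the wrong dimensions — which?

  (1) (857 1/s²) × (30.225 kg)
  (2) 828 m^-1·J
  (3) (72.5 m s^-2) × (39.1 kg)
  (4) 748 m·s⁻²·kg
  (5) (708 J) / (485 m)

Reduce each to base SI dimensions:
  (1) [s⁻²] · [kg] = kg·s⁻²
  (2) J·m⁻¹ = N·m·m⁻¹ = kg·m·s⁻²
  (3) [m·s⁻²] · [kg] = kg·m·s⁻²
  (4) kg·m·s⁻²
  (5) [kg·m²·s⁻²] / [m] = kg·m·s⁻²
All reduce to kg·m·s⁻² except (1), which is kg·s⁻².

(1)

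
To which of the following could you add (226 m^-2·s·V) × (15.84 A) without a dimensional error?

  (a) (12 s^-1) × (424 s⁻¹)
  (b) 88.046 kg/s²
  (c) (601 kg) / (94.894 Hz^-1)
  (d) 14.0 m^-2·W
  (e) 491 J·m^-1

Reference: [kg·s⁻²·A⁻¹] · [A] = kg·s⁻².
Each option:
  (a) [s⁻¹] · [s⁻¹] = s⁻²
  (b) kg·s⁻²  ← same
  (c) [kg] / [s] = kg·s⁻¹
  (d) W·m⁻² = J·s⁻¹·m⁻² = kg·s⁻³
  (e) J·m⁻¹ = N·m·m⁻¹ = kg·m·s⁻²
Only (b) matches kg·s⁻².

(b)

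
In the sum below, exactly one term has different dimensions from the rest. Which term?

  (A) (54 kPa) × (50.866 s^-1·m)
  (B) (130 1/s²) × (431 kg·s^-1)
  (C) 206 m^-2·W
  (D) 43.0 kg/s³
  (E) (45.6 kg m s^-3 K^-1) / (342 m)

Expand each in SI base units:
  (A) [kg·m⁻¹·s⁻²] · [m·s⁻¹] = kg·s⁻³
  (B) [s⁻²] · [kg·s⁻¹] = kg·s⁻³
  (C) W·m⁻² = J·s⁻¹·m⁻² = kg·s⁻³
  (D) kg·s⁻³
  (E) [kg·m·s⁻³·K⁻¹] / [m] = kg·s⁻³·K⁻¹
All reduce to kg·s⁻³ except (E), which is kg·s⁻³·K⁻¹.

(E)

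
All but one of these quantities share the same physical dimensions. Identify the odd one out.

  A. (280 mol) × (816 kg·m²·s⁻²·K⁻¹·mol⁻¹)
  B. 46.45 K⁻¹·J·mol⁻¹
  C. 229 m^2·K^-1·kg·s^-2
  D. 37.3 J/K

B.

Work out the base dimensions of each:
  A. [mol] · [kg·m²·s⁻²·K⁻¹·mol⁻¹] = kg·m²·s⁻²·K⁻¹
  B. J·mol⁻¹·K⁻¹ = N·m·mol⁻¹·K⁻¹ = kg·m²·s⁻²·K⁻¹·mol⁻¹
  C. kg·m²·s⁻²·K⁻¹
  D. J·K⁻¹ = N·m·K⁻¹ = kg·m²·s⁻²·K⁻¹
All reduce to kg·m²·s⁻²·K⁻¹ except B., which is kg·m²·s⁻²·K⁻¹·mol⁻¹.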